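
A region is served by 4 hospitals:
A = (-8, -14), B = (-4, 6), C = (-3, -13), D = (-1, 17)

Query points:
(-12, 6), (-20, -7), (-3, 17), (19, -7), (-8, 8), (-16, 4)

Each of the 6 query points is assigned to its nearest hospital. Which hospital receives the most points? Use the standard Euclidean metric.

B

(-12, 6) — d² to each: A:416, B:64, C:442, D:242 → nearest is B
(-20, -7) — d² to each: A:193, B:425, C:325, D:937 → nearest is A
(-3, 17) — d² to each: A:986, B:122, C:900, D:4 → nearest is D
(19, -7) — d² to each: A:778, B:698, C:520, D:976 → nearest is C
(-8, 8) — d² to each: A:484, B:20, C:466, D:130 → nearest is B
(-16, 4) — d² to each: A:388, B:148, C:458, D:394 → nearest is B
Tally — A:1, B:3, C:1, D:1. B captures the most (3).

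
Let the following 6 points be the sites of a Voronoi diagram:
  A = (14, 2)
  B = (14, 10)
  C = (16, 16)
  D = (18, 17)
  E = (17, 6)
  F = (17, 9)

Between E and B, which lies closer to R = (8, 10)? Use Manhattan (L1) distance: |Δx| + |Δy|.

d(R,E) = |8−17| + |10−6| = 9 + 4 = 13
d(R,B) = |8−14| + |10−10| = 6 + 0 = 6
13 > 6, so B is closer.

B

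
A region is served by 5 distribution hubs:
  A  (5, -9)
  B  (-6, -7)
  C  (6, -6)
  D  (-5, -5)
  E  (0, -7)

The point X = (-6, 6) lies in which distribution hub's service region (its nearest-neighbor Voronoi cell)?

D

Squared Euclidean distances:
|XA|² = (-6−5)² + (6−(-9))² = 121 + 225 = 346
|XB|² = (-6−(-6))² + (6−(-7))² = 0 + 169 = 169
|XC|² = (-6−6)² + (6−(-6))² = 144 + 144 = 288
|XD|² = (-6−(-5))² + (6−(-5))² = 1 + 121 = 122
|XE|² = (-6−0)² + (6−(-7))² = 36 + 169 = 205
Minimum is at D.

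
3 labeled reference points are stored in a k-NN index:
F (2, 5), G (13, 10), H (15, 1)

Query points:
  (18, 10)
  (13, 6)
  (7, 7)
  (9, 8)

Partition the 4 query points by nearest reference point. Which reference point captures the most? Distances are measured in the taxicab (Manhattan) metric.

(18, 10) — d to each: F:21, G:5, H:12 → nearest is G
(13, 6) — d to each: F:12, G:4, H:7 → nearest is G
(7, 7) — d to each: F:7, G:9, H:14 → nearest is F
(9, 8) — d to each: F:10, G:6, H:13 → nearest is G
Tally — F:1, G:3. G captures the most (3).

G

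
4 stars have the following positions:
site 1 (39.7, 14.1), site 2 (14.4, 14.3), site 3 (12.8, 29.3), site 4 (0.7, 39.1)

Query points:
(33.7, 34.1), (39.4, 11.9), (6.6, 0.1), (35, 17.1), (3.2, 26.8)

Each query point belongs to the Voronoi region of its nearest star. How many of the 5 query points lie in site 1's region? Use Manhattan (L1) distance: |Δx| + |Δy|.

2

(33.7, 34.1) — d to each: site 1:26, site 2:39.1, site 3:25.7, site 4:38 → nearest is site 3
(39.4, 11.9) — d to each: site 1:2.5, site 2:27.4, site 3:44, site 4:65.9 → nearest is site 1
(6.6, 0.1) — d to each: site 1:47.1, site 2:22, site 3:35.4, site 4:44.9 → nearest is site 2
(35, 17.1) — d to each: site 1:7.7, site 2:23.4, site 3:34.4, site 4:56.3 → nearest is site 1
(3.2, 26.8) — d to each: site 1:49.2, site 2:23.7, site 3:12.1, site 4:14.8 → nearest is site 3
2 of the 5 points have site 1 as nearest.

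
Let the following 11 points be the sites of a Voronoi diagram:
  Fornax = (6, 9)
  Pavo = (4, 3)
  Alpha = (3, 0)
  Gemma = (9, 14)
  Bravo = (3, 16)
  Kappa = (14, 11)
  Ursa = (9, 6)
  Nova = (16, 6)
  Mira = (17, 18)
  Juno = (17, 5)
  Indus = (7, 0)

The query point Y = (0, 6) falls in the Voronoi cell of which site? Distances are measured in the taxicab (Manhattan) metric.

Pavo

d(Y, Fornax) = |0−6| + |6−9| = 6 + 3 = 9
d(Y, Pavo) = |0−4| + |6−3| = 4 + 3 = 7
d(Y, Alpha) = |0−3| + |6−0| = 3 + 6 = 9
d(Y, Gemma) = |0−9| + |6−14| = 9 + 8 = 17
d(Y, Bravo) = |0−3| + |6−16| = 3 + 10 = 13
d(Y, Kappa) = |0−14| + |6−11| = 14 + 5 = 19
d(Y, Ursa) = |0−9| + |6−6| = 9 + 0 = 9
d(Y, Nova) = |0−16| + |6−6| = 16 + 0 = 16
d(Y, Mira) = |0−17| + |6−18| = 17 + 12 = 29
d(Y, Juno) = |0−17| + |6−5| = 17 + 1 = 18
d(Y, Indus) = |0−7| + |6−0| = 7 + 6 = 13
The smallest is to Pavo, so Y lies in the Voronoi region of Pavo.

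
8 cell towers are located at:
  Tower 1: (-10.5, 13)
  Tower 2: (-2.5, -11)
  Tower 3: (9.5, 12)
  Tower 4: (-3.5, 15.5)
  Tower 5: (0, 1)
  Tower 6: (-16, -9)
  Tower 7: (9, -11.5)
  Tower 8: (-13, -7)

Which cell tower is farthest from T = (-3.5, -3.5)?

Tower 3

Squared Euclidean distances:
d²(T, Tower 1) = 49 + 272.25 = 321.25
d²(T, Tower 2) = 1 + 56.25 = 57.25
d²(T, Tower 3) = 169 + 240.25 = 409.25
d²(T, Tower 4) = 0 + 361 = 361
d²(T, Tower 5) = 12.25 + 20.25 = 32.5
d²(T, Tower 6) = 156.25 + 30.25 = 186.5
d²(T, Tower 7) = 156.25 + 64 = 220.25
d²(T, Tower 8) = 90.25 + 12.25 = 102.5
The largest is to Tower 3.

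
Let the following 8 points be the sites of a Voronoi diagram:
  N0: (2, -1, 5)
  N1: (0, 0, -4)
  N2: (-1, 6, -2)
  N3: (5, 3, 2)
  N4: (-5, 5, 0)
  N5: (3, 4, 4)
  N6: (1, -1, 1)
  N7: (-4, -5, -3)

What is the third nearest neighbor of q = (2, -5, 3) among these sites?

Squared Euclidean distances:
|qN0|² = (2−2)² + (-5−(-1))² + (3−5)² = 0 + 16 + 4 = 20
|qN1|² = (2−0)² + (-5−0)² + (3−(-4))² = 4 + 25 + 49 = 78
|qN2|² = (2−(-1))² + (-5−6)² + (3−(-2))² = 9 + 121 + 25 = 155
|qN3|² = (2−5)² + (-5−3)² + (3−2)² = 9 + 64 + 1 = 74
|qN4|² = (2−(-5))² + (-5−5)² + (3−0)² = 49 + 100 + 9 = 158
|qN5|² = (2−3)² + (-5−4)² + (3−4)² = 1 + 81 + 1 = 83
|qN6|² = (2−1)² + (-5−(-1))² + (3−1)² = 1 + 16 + 4 = 21
|qN7|² = (2−(-4))² + (-5−(-5))² + (3−(-3))² = 36 + 0 + 36 = 72
Sorted ascending: N0, N6, N7, N3, … — the third-nearest is N7.

N7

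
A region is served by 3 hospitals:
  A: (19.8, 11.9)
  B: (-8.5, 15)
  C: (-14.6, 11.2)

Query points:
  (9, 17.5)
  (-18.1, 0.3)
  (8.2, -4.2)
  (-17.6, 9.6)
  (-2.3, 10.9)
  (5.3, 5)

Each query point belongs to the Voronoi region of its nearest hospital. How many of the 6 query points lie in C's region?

(9, 17.5) — d² to each: A:148, B:312.5, C:596.65 → nearest is A
(-18.1, 0.3) — d² to each: A:1570.97, B:308.25, C:131.06 → nearest is C
(8.2, -4.2) — d² to each: A:393.77, B:647.53, C:757 → nearest is A
(-17.6, 9.6) — d² to each: A:1404.05, B:111.97, C:11.56 → nearest is C
(-2.3, 10.9) — d² to each: A:489.41, B:55.25, C:151.38 → nearest is B
(5.3, 5) — d² to each: A:257.86, B:290.44, C:434.45 → nearest is A
2 of the 6 points have C as nearest.

2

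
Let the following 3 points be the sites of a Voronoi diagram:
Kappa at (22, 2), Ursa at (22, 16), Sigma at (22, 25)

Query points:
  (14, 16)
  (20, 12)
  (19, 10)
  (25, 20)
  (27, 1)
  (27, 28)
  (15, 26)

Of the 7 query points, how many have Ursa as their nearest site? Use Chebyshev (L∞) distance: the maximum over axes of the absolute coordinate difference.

(14, 16) — d to each: Kappa:14, Ursa:8, Sigma:9 → nearest is Ursa
(20, 12) — d to each: Kappa:10, Ursa:4, Sigma:13 → nearest is Ursa
(19, 10) — d to each: Kappa:8, Ursa:6, Sigma:15 → nearest is Ursa
(25, 20) — d to each: Kappa:18, Ursa:4, Sigma:5 → nearest is Ursa
(27, 1) — d to each: Kappa:5, Ursa:15, Sigma:24 → nearest is Kappa
(27, 28) — d to each: Kappa:26, Ursa:12, Sigma:5 → nearest is Sigma
(15, 26) — d to each: Kappa:24, Ursa:10, Sigma:7 → nearest is Sigma
4 of the 7 points have Ursa as nearest.

4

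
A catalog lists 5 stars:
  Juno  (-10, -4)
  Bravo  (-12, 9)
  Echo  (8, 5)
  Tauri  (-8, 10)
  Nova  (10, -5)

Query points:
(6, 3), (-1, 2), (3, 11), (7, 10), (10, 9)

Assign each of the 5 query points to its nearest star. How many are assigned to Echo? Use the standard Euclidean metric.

5

(6, 3) — d² to each: Juno:305, Bravo:360, Echo:8, Tauri:245, Nova:80 → nearest is Echo
(-1, 2) — d² to each: Juno:117, Bravo:170, Echo:90, Tauri:113, Nova:170 → nearest is Echo
(3, 11) — d² to each: Juno:394, Bravo:229, Echo:61, Tauri:122, Nova:305 → nearest is Echo
(7, 10) — d² to each: Juno:485, Bravo:362, Echo:26, Tauri:225, Nova:234 → nearest is Echo
(10, 9) — d² to each: Juno:569, Bravo:484, Echo:20, Tauri:325, Nova:196 → nearest is Echo
5 of the 5 points have Echo as nearest.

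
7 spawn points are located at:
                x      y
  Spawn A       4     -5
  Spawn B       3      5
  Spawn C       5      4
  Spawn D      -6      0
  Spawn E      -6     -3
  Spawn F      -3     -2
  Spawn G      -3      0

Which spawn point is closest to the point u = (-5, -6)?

Spawn E

Squared Euclidean distances:
d²(u, Spawn A) = (-5−4)² + (-6−(-5))² = 81 + 1 = 82
d²(u, Spawn B) = (-5−3)² + (-6−5)² = 64 + 121 = 185
d²(u, Spawn C) = (-5−5)² + (-6−4)² = 100 + 100 = 200
d²(u, Spawn D) = (-5−(-6))² + (-6−0)² = 1 + 36 = 37
d²(u, Spawn E) = (-5−(-6))² + (-6−(-3))² = 1 + 9 = 10
d²(u, Spawn F) = (-5−(-3))² + (-6−(-2))² = 4 + 16 = 20
d²(u, Spawn G) = (-5−(-3))² + (-6−0)² = 4 + 36 = 40
Minimum is at Spawn E.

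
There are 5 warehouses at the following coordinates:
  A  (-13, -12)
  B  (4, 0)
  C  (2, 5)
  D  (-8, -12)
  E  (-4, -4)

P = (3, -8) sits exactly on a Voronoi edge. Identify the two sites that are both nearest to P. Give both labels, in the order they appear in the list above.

B and E

Squared distances from P to each site:
|PA|² = (3−(-13))² + (-8−(-12))² = 256 + 16 = 272
|PB|² = (3−4)² + (-8−0)² = 1 + 64 = 65
|PC|² = (3−2)² + (-8−5)² = 1 + 169 = 170
|PD|² = (3−(-8))² + (-8−(-12))² = 121 + 16 = 137
|PE|² = (3−(-4))² + (-8−(-4))² = 49 + 16 = 65
P is equidistant from B and E (both at squared distance 65), and every other site is strictly farther — so P lies on the B–E Voronoi edge.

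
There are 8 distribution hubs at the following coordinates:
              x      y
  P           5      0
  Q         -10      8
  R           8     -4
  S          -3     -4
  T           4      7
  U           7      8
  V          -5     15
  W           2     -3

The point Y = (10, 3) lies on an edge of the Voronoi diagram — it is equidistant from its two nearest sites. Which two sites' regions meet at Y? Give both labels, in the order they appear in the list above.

P and U

Squared distances from Y to each site:
|YP|² = (10−5)² + (3−0)² = 25 + 9 = 34
|YQ|² = (10−(-10))² + (3−8)² = 400 + 25 = 425
|YR|² = (10−8)² + (3−(-4))² = 4 + 49 = 53
|YS|² = (10−(-3))² + (3−(-4))² = 169 + 49 = 218
|YT|² = (10−4)² + (3−7)² = 36 + 16 = 52
|YU|² = (10−7)² + (3−8)² = 9 + 25 = 34
|YV|² = (10−(-5))² + (3−15)² = 225 + 144 = 369
|YW|² = (10−2)² + (3−(-3))² = 64 + 36 = 100
Y is equidistant from P and U (both at squared distance 34), and every other site is strictly farther — so Y lies on the P–U Voronoi edge.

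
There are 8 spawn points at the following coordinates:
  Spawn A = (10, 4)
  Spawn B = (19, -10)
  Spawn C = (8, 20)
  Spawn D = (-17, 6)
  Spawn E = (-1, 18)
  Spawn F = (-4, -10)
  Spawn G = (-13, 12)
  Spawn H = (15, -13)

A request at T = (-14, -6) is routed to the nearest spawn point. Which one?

Spawn F

Compare squared distances (the ordering matches that of the actual distances):
d²(T, Spawn A) = (-14−10)² + (-6−4)² = 576 + 100 = 676
d²(T, Spawn B) = (-14−19)² + (-6−(-10))² = 1089 + 16 = 1105
d²(T, Spawn C) = (-14−8)² + (-6−20)² = 484 + 676 = 1160
d²(T, Spawn D) = (-14−(-17))² + (-6−6)² = 9 + 144 = 153
d²(T, Spawn E) = (-14−(-1))² + (-6−18)² = 169 + 576 = 745
d²(T, Spawn F) = (-14−(-4))² + (-6−(-10))² = 100 + 16 = 116
d²(T, Spawn G) = (-14−(-13))² + (-6−12)² = 1 + 324 = 325
d²(T, Spawn H) = (-14−15)² + (-6−(-13))² = 841 + 49 = 890
Spawn F is nearest.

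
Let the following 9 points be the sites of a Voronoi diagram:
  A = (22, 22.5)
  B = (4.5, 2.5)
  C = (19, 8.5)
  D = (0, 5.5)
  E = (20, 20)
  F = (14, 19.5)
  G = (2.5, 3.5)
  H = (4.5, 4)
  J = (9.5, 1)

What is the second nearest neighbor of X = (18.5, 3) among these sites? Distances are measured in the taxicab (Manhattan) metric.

J

d(X,A) = |18.5−22| + |3−22.5| = 3.5 + 19.5 = 23
d(X,B) = |18.5−4.5| + |3−2.5| = 14 + 0.5 = 14.5
d(X,C) = |18.5−19| + |3−8.5| = 0.5 + 5.5 = 6
d(X,D) = |18.5−0| + |3−5.5| = 18.5 + 2.5 = 21
d(X,E) = |18.5−20| + |3−20| = 1.5 + 17 = 18.5
d(X,F) = |18.5−14| + |3−19.5| = 4.5 + 16.5 = 21
d(X,G) = |18.5−2.5| + |3−3.5| = 16 + 0.5 = 16.5
d(X,H) = |18.5−4.5| + |3−4| = 14 + 1 = 15
d(X,J) = |18.5−9.5| + |3−1| = 9 + 2 = 11
Sorted ascending: C, J, B, … — the second-nearest is J.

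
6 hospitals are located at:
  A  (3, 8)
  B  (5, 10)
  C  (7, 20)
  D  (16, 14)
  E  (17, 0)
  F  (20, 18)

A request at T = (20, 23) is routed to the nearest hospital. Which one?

Since √ is increasing, it suffices to compare squared distances:
|TA|² = (20−3)² + (23−8)² = 289 + 225 = 514
|TB|² = (20−5)² + (23−10)² = 225 + 169 = 394
|TC|² = (20−7)² + (23−20)² = 169 + 9 = 178
|TD|² = (20−16)² + (23−14)² = 16 + 81 = 97
|TE|² = (20−17)² + (23−0)² = 9 + 529 = 538
|TF|² = (20−20)² + (23−18)² = 0 + 25 = 25
The smallest is to F, so T lies in the Voronoi region of F.

F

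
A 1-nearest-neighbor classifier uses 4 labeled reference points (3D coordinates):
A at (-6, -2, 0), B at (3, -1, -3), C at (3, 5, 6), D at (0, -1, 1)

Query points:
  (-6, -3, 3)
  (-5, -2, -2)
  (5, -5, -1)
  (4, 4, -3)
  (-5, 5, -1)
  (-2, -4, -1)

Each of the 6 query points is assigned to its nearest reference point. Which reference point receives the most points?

(-6, -3, 3) — d² to each: A:10, B:121, C:154, D:44 → nearest is A
(-5, -2, -2) — d² to each: A:5, B:66, C:177, D:35 → nearest is A
(5, -5, -1) — d² to each: A:131, B:24, C:153, D:45 → nearest is B
(4, 4, -3) — d² to each: A:145, B:26, C:83, D:57 → nearest is B
(-5, 5, -1) — d² to each: A:51, B:104, C:113, D:65 → nearest is A
(-2, -4, -1) — d² to each: A:21, B:38, C:155, D:17 → nearest is D
Tally — A:3, B:2, D:1. A captures the most (3).

A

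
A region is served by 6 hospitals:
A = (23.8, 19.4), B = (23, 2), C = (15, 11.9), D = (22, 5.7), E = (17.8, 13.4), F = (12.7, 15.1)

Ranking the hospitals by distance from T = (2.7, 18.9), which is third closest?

E

Compare squared distances (the ordering matches that of the actual distances):
|TA|² = (2.7−23.8)² + (18.9−19.4)² = 445.21 + 0.25 = 445.46
|TB|² = (2.7−23)² + (18.9−2)² = 412.09 + 285.61 = 697.7
|TC|² = (2.7−15)² + (18.9−11.9)² = 151.29 + 49 = 200.29
|TD|² = (2.7−22)² + (18.9−5.7)² = 372.49 + 174.24 = 546.73
|TE|² = (2.7−17.8)² + (18.9−13.4)² = 228.01 + 30.25 = 258.26
|TF|² = (2.7−12.7)² + (18.9−15.1)² = 100 + 14.44 = 114.44
Sorted ascending: F, C, E, A, … — the third-nearest is E.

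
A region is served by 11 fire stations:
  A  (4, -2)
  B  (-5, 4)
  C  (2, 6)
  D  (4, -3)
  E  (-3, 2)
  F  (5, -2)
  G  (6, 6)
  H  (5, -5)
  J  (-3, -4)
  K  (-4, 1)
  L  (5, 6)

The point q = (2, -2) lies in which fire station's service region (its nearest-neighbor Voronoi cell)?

Since √ is increasing, it suffices to compare squared distances:
|qA|² = (2−4)² + (-2−(-2))² = 4 + 0 = 4
|qB|² = (2−(-5))² + (-2−4)² = 49 + 36 = 85
|qC|² = (2−2)² + (-2−6)² = 0 + 64 = 64
|qD|² = (2−4)² + (-2−(-3))² = 4 + 1 = 5
|qE|² = (2−(-3))² + (-2−2)² = 25 + 16 = 41
|qF|² = (2−5)² + (-2−(-2))² = 9 + 0 = 9
|qG|² = (2−6)² + (-2−6)² = 16 + 64 = 80
|qH|² = (2−5)² + (-2−(-5))² = 9 + 9 = 18
|qJ|² = (2−(-3))² + (-2−(-4))² = 25 + 4 = 29
|qK|² = (2−(-4))² + (-2−1)² = 36 + 9 = 45
|qL|² = (2−5)² + (-2−6)² = 9 + 64 = 73
The smallest is to A, so q lies in the Voronoi region of A.

A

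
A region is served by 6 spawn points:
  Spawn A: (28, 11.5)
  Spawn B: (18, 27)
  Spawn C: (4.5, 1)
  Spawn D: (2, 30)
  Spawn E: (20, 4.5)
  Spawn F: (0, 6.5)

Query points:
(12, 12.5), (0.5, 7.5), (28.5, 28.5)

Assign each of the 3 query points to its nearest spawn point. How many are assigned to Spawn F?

1

(12, 12.5) — d² to each: Spawn A:257, Spawn B:246.25, Spawn C:188.5, Spawn D:406.25, Spawn E:128, Spawn F:180 → nearest is Spawn E
(0.5, 7.5) — d² to each: Spawn A:772.25, Spawn B:686.5, Spawn C:58.25, Spawn D:508.5, Spawn E:389.25, Spawn F:1.25 → nearest is Spawn F
(28.5, 28.5) — d² to each: Spawn A:289.25, Spawn B:112.5, Spawn C:1332.25, Spawn D:704.5, Spawn E:648.25, Spawn F:1296.25 → nearest is Spawn B
1 of the 3 points has Spawn F as nearest.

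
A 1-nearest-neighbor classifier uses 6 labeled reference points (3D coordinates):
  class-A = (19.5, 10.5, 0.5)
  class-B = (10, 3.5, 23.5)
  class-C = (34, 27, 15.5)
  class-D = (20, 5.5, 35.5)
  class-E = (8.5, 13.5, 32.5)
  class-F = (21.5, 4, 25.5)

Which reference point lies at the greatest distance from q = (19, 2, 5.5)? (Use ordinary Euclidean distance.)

Since √ is increasing, it suffices to compare squared distances:
d²(q, class-A) = 0.25 + 72.25 + 25 = 97.5
d²(q, class-B) = 81 + 2.25 + 324 = 407.25
d²(q, class-C) = 225 + 625 + 100 = 950
d²(q, class-D) = 1 + 12.25 + 900 = 913.25
d²(q, class-E) = 110.25 + 132.25 + 729 = 971.5
d²(q, class-F) = 6.25 + 4 + 400 = 410.25
The largest is to class-E.

class-E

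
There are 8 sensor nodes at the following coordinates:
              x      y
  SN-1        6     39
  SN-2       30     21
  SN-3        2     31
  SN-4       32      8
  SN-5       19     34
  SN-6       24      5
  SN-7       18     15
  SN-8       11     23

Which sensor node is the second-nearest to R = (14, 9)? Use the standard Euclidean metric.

SN-6

Compare squared distances (the ordering matches that of the actual distances):
d²(R, SN-1) = (14−6)² + (9−39)² = 64 + 900 = 964
d²(R, SN-2) = (14−30)² + (9−21)² = 256 + 144 = 400
d²(R, SN-3) = (14−2)² + (9−31)² = 144 + 484 = 628
d²(R, SN-4) = (14−32)² + (9−8)² = 324 + 1 = 325
d²(R, SN-5) = (14−19)² + (9−34)² = 25 + 625 = 650
d²(R, SN-6) = (14−24)² + (9−5)² = 100 + 16 = 116
d²(R, SN-7) = (14−18)² + (9−15)² = 16 + 36 = 52
d²(R, SN-8) = (14−11)² + (9−23)² = 9 + 196 = 205
Sorted ascending: SN-7, SN-6, SN-8, … — the second-nearest is SN-6.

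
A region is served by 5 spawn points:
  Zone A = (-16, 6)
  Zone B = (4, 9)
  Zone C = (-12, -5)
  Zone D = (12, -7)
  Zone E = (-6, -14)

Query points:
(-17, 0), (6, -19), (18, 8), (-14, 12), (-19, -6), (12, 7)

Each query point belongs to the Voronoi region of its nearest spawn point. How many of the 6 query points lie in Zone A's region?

(-17, 0) — d² to each: Zone A:37, Zone B:522, Zone C:50, Zone D:890, Zone E:317 → nearest is Zone A
(6, -19) — d² to each: Zone A:1109, Zone B:788, Zone C:520, Zone D:180, Zone E:169 → nearest is Zone E
(18, 8) — d² to each: Zone A:1160, Zone B:197, Zone C:1069, Zone D:261, Zone E:1060 → nearest is Zone B
(-14, 12) — d² to each: Zone A:40, Zone B:333, Zone C:293, Zone D:1037, Zone E:740 → nearest is Zone A
(-19, -6) — d² to each: Zone A:153, Zone B:754, Zone C:50, Zone D:962, Zone E:233 → nearest is Zone C
(12, 7) — d² to each: Zone A:785, Zone B:68, Zone C:720, Zone D:196, Zone E:765 → nearest is Zone B
2 of the 6 points have Zone A as nearest.

2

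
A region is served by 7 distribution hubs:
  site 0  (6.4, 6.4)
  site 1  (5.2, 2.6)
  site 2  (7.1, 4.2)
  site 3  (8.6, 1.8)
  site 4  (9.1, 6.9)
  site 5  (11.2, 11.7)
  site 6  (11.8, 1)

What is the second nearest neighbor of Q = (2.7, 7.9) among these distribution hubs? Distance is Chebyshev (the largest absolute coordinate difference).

site 2

d(Q, site 0) = max(3.7, 1.5) = 3.7
d(Q, site 1) = max(2.5, 5.3) = 5.3
d(Q, site 2) = max(4.4, 3.7) = 4.4
d(Q, site 3) = max(5.9, 6.1) = 6.1
d(Q, site 4) = max(6.4, 1) = 6.4
d(Q, site 5) = max(8.5, 3.8) = 8.5
d(Q, site 6) = max(9.1, 6.9) = 9.1
Sorted ascending: site 0, site 2, site 1, … — the second-nearest is site 2.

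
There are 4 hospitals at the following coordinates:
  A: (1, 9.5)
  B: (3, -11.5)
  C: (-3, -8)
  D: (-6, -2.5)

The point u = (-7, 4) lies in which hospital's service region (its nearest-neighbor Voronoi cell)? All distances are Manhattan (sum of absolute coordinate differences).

D

d(u,A) = |-7−1| + |4−9.5| = 8 + 5.5 = 13.5
d(u,B) = |-7−3| + |4−(-11.5)| = 10 + 15.5 = 25.5
d(u,C) = |-7−(-3)| + |4−(-8)| = 4 + 12 = 16
d(u,D) = |-7−(-6)| + |4−(-2.5)| = 1 + 6.5 = 7.5
The smallest is to D, so u lies in the Voronoi region of D.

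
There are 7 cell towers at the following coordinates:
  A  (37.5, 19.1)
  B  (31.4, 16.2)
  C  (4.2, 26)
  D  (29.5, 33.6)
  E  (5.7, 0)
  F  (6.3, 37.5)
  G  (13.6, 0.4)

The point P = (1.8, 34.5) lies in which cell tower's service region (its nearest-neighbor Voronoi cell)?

Since √ is increasing, it suffices to compare squared distances:
|PA|² = (1.8−37.5)² + (34.5−19.1)² = 1274.49 + 237.16 = 1511.65
|PB|² = (1.8−31.4)² + (34.5−16.2)² = 876.16 + 334.89 = 1211.05
|PC|² = (1.8−4.2)² + (34.5−26)² = 5.76 + 72.25 = 78.01
|PD|² = (1.8−29.5)² + (34.5−33.6)² = 767.29 + 0.81 = 768.1
|PE|² = (1.8−5.7)² + (34.5−0)² = 15.21 + 1190.25 = 1205.46
|PF|² = (1.8−6.3)² + (34.5−37.5)² = 20.25 + 9 = 29.25
|PG|² = (1.8−13.6)² + (34.5−0.4)² = 139.24 + 1162.81 = 1302.05
F is nearest.

F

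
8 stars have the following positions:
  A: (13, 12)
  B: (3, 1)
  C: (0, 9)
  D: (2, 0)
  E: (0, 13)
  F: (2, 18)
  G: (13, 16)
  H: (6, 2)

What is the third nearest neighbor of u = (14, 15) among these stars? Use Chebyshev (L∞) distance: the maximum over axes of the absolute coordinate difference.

d(u,A) = max(1, 3) = 3
d(u,B) = max(11, 14) = 14
d(u,C) = max(14, 6) = 14
d(u,D) = max(12, 15) = 15
d(u,E) = max(14, 2) = 14
d(u,F) = max(12, 3) = 12
d(u,G) = max(1, 1) = 1
d(u,H) = max(8, 13) = 13
Sorted ascending: G, A, F, H, … — the third-nearest is F.

F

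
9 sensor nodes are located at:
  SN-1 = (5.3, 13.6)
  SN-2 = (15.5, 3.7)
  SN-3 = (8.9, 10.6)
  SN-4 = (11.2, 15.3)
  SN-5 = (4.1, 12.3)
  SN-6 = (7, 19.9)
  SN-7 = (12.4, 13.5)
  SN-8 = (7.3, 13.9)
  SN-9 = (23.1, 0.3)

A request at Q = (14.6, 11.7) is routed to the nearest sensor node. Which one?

SN-7

Compare squared distances (the ordering matches that of the actual distances):
d²(Q, SN-1) = (14.6−5.3)² + (11.7−13.6)² = 86.49 + 3.61 = 90.1
d²(Q, SN-2) = (14.6−15.5)² + (11.7−3.7)² = 0.81 + 64 = 64.81
d²(Q, SN-3) = (14.6−8.9)² + (11.7−10.6)² = 32.49 + 1.21 = 33.7
d²(Q, SN-4) = (14.6−11.2)² + (11.7−15.3)² = 11.56 + 12.96 = 24.52
d²(Q, SN-5) = (14.6−4.1)² + (11.7−12.3)² = 110.25 + 0.36 = 110.61
d²(Q, SN-6) = (14.6−7)² + (11.7−19.9)² = 57.76 + 67.24 = 125
d²(Q, SN-7) = (14.6−12.4)² + (11.7−13.5)² = 4.84 + 3.24 = 8.08
d²(Q, SN-8) = (14.6−7.3)² + (11.7−13.9)² = 53.29 + 4.84 = 58.13
d²(Q, SN-9) = (14.6−23.1)² + (11.7−0.3)² = 72.25 + 129.96 = 202.21
Minimum is at SN-7.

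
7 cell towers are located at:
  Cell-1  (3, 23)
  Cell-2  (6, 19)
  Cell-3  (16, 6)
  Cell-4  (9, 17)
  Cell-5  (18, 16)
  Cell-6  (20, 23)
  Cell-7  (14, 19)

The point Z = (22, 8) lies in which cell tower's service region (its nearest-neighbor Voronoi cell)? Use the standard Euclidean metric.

Compare squared distances (the ordering matches that of the actual distances):
d²(Z, Cell-1) = (22−3)² + (8−23)² = 361 + 225 = 586
d²(Z, Cell-2) = (22−6)² + (8−19)² = 256 + 121 = 377
d²(Z, Cell-3) = (22−16)² + (8−6)² = 36 + 4 = 40
d²(Z, Cell-4) = (22−9)² + (8−17)² = 169 + 81 = 250
d²(Z, Cell-5) = (22−18)² + (8−16)² = 16 + 64 = 80
d²(Z, Cell-6) = (22−20)² + (8−23)² = 4 + 225 = 229
d²(Z, Cell-7) = (22−14)² + (8−19)² = 64 + 121 = 185
The smallest is to Cell-3, so Z lies in the Voronoi region of Cell-3.

Cell-3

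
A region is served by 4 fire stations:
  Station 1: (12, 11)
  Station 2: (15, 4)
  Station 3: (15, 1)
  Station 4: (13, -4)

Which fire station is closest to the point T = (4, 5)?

Station 1

Compare squared distances (the ordering matches that of the actual distances):
d²(T, Station 1) = 64 + 36 = 100
d²(T, Station 2) = 121 + 1 = 122
d²(T, Station 3) = 121 + 16 = 137
d²(T, Station 4) = 81 + 81 = 162
The smallest is to Station 1, so T lies in the Voronoi region of Station 1.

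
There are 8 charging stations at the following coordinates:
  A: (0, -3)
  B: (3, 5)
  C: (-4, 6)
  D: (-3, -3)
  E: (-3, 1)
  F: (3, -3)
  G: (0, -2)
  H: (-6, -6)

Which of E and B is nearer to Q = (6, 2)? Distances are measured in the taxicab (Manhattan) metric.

B

d(Q,E) = |6−(-3)| + |2−1| = 9 + 1 = 10
d(Q,B) = |6−3| + |2−5| = 3 + 3 = 6
10 > 6, so B is closer.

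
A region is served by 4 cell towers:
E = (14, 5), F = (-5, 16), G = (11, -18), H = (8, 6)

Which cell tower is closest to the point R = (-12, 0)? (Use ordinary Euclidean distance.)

F

Squared Euclidean distances:
|RE|² = (-12−14)² + (0−5)² = 676 + 25 = 701
|RF|² = (-12−(-5))² + (0−16)² = 49 + 256 = 305
|RG|² = (-12−11)² + (0−(-18))² = 529 + 324 = 853
|RH|² = (-12−8)² + (0−6)² = 400 + 36 = 436
Minimum is at F.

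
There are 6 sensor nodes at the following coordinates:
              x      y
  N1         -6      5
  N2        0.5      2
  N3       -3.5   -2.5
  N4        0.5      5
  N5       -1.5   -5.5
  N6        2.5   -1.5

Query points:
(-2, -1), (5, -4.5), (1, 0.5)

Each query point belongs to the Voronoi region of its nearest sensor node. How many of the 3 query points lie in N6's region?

(-2, -1) — d² to each: N1:52, N2:15.25, N3:4.5, N4:42.25, N5:20.5, N6:20.5 → nearest is N3
(5, -4.5) — d² to each: N1:211.25, N2:62.5, N3:76.25, N4:110.5, N5:43.25, N6:15.25 → nearest is N6
(1, 0.5) — d² to each: N1:69.25, N2:2.5, N3:29.25, N4:20.5, N5:42.25, N6:6.25 → nearest is N2
1 of the 3 points has N6 as nearest.

1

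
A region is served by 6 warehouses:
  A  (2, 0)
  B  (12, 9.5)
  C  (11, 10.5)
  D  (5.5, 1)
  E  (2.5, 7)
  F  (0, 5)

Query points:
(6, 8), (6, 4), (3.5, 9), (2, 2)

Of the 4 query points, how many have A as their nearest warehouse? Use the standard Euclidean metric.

(6, 8) — d² to each: A:80, B:38.25, C:31.25, D:49.25, E:13.25, F:45 → nearest is E
(6, 4) — d² to each: A:32, B:66.25, C:67.25, D:9.25, E:21.25, F:37 → nearest is D
(3.5, 9) — d² to each: A:83.25, B:72.5, C:58.5, D:68, E:5, F:28.25 → nearest is E
(2, 2) — d² to each: A:4, B:156.25, C:153.25, D:13.25, E:25.25, F:13 → nearest is A
1 of the 4 points has A as nearest.

1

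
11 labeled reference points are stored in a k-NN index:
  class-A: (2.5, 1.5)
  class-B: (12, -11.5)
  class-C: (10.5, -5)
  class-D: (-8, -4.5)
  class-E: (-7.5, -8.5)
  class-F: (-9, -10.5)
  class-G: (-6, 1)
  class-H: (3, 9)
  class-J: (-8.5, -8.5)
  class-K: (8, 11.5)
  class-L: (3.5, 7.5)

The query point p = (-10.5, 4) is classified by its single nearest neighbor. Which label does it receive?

Squared Euclidean distances:
d²(p, class-A) = (-10.5−2.5)² + (4−1.5)² = 169 + 6.25 = 175.25
d²(p, class-B) = (-10.5−12)² + (4−(-11.5))² = 506.25 + 240.25 = 746.5
d²(p, class-C) = (-10.5−10.5)² + (4−(-5))² = 441 + 81 = 522
d²(p, class-D) = (-10.5−(-8))² + (4−(-4.5))² = 6.25 + 72.25 = 78.5
d²(p, class-E) = (-10.5−(-7.5))² + (4−(-8.5))² = 9 + 156.25 = 165.25
d²(p, class-F) = (-10.5−(-9))² + (4−(-10.5))² = 2.25 + 210.25 = 212.5
d²(p, class-G) = (-10.5−(-6))² + (4−1)² = 20.25 + 9 = 29.25
d²(p, class-H) = (-10.5−3)² + (4−9)² = 182.25 + 25 = 207.25
d²(p, class-J) = (-10.5−(-8.5))² + (4−(-8.5))² = 4 + 156.25 = 160.25
d²(p, class-K) = (-10.5−8)² + (4−11.5)² = 342.25 + 56.25 = 398.5
d²(p, class-L) = (-10.5−3.5)² + (4−7.5)² = 196 + 12.25 = 208.25
Minimum is at class-G.

class-G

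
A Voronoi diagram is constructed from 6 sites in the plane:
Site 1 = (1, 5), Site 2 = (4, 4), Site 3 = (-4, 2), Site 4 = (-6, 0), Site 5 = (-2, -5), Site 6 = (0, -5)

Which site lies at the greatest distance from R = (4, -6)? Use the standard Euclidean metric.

Since √ is increasing, it suffices to compare squared distances:
d²(R, Site 1) = (4−1)² + (-6−5)² = 9 + 121 = 130
d²(R, Site 2) = (4−4)² + (-6−4)² = 0 + 100 = 100
d²(R, Site 3) = (4−(-4))² + (-6−2)² = 64 + 64 = 128
d²(R, Site 4) = (4−(-6))² + (-6−0)² = 100 + 36 = 136
d²(R, Site 5) = (4−(-2))² + (-6−(-5))² = 36 + 1 = 37
d²(R, Site 6) = (4−0)² + (-6−(-5))² = 16 + 1 = 17
The largest is to Site 4.

Site 4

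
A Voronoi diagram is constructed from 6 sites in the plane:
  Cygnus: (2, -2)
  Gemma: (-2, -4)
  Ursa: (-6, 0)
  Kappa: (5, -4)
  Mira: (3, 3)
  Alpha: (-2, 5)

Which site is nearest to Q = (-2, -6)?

Compare squared distances (the ordering matches that of the actual distances):
d²(Q, Cygnus) = (-2−2)² + (-6−(-2))² = 16 + 16 = 32
d²(Q, Gemma) = (-2−(-2))² + (-6−(-4))² = 0 + 4 = 4
d²(Q, Ursa) = (-2−(-6))² + (-6−0)² = 16 + 36 = 52
d²(Q, Kappa) = (-2−5)² + (-6−(-4))² = 49 + 4 = 53
d²(Q, Mira) = (-2−3)² + (-6−3)² = 25 + 81 = 106
d²(Q, Alpha) = (-2−(-2))² + (-6−5)² = 0 + 121 = 121
The smallest is to Gemma, so Q lies in the Voronoi region of Gemma.

Gemma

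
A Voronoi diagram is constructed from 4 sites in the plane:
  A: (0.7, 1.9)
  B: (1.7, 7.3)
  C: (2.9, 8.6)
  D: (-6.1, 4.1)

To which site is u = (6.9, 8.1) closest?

C

Squared Euclidean distances:
|uA|² = (6.9−0.7)² + (8.1−1.9)² = 38.44 + 38.44 = 76.88
|uB|² = (6.9−1.7)² + (8.1−7.3)² = 27.04 + 0.64 = 27.68
|uC|² = (6.9−2.9)² + (8.1−8.6)² = 16 + 0.25 = 16.25
|uD|² = (6.9−(-6.1))² + (8.1−4.1)² = 169 + 16 = 185
C is nearest.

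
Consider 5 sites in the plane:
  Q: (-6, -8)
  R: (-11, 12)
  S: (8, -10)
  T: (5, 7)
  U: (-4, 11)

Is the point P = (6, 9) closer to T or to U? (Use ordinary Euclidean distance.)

T

Compare squared distances:
|PT|² = (6−5)² + (9−7)² = 1 + 4 = 5
|PU|² = (6−(-4))² + (9−11)² = 100 + 4 = 104
5 < 104, so T is closer.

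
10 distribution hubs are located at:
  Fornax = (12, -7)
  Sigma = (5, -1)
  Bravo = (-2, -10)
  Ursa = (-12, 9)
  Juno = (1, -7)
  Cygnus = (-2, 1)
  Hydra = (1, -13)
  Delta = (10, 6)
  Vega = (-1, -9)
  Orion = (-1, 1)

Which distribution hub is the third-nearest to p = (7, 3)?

Orion

Squared Euclidean distances:
d²(p, Fornax) = (7−12)² + (3−(-7))² = 25 + 100 = 125
d²(p, Sigma) = (7−5)² + (3−(-1))² = 4 + 16 = 20
d²(p, Bravo) = (7−(-2))² + (3−(-10))² = 81 + 169 = 250
d²(p, Ursa) = (7−(-12))² + (3−9)² = 361 + 36 = 397
d²(p, Juno) = (7−1)² + (3−(-7))² = 36 + 100 = 136
d²(p, Cygnus) = (7−(-2))² + (3−1)² = 81 + 4 = 85
d²(p, Hydra) = (7−1)² + (3−(-13))² = 36 + 256 = 292
d²(p, Delta) = (7−10)² + (3−6)² = 9 + 9 = 18
d²(p, Vega) = (7−(-1))² + (3−(-9))² = 64 + 144 = 208
d²(p, Orion) = (7−(-1))² + (3−1)² = 64 + 4 = 68
Sorted ascending: Delta, Sigma, Orion, Cygnus, … — the third-nearest is Orion.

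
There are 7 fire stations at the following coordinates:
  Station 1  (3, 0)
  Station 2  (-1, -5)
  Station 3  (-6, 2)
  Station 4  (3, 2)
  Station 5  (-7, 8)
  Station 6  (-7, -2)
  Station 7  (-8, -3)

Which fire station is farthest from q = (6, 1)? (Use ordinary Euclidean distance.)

Station 5

Squared Euclidean distances:
d²(q, Station 1) = (6−3)² + (1−0)² = 9 + 1 = 10
d²(q, Station 2) = (6−(-1))² + (1−(-5))² = 49 + 36 = 85
d²(q, Station 3) = (6−(-6))² + (1−2)² = 144 + 1 = 145
d²(q, Station 4) = (6−3)² + (1−2)² = 9 + 1 = 10
d²(q, Station 5) = (6−(-7))² + (1−8)² = 169 + 49 = 218
d²(q, Station 6) = (6−(-7))² + (1−(-2))² = 169 + 9 = 178
d²(q, Station 7) = (6−(-8))² + (1−(-3))² = 196 + 16 = 212
The largest is to Station 5.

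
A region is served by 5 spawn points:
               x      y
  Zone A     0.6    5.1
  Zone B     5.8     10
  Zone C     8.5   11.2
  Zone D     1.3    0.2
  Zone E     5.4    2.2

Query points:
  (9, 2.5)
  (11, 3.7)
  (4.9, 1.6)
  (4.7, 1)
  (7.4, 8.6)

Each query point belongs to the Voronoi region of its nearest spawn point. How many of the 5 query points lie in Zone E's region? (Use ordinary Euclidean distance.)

(9, 2.5) — d² to each: Zone A:77.32, Zone B:66.49, Zone C:75.94, Zone D:64.58, Zone E:13.05 → nearest is Zone E
(11, 3.7) — d² to each: Zone A:110.12, Zone B:66.73, Zone C:62.5, Zone D:106.34, Zone E:33.61 → nearest is Zone E
(4.9, 1.6) — d² to each: Zone A:30.74, Zone B:71.37, Zone C:105.12, Zone D:14.92, Zone E:0.61 → nearest is Zone E
(4.7, 1) — d² to each: Zone A:33.62, Zone B:82.21, Zone C:118.48, Zone D:12.2, Zone E:1.93 → nearest is Zone E
(7.4, 8.6) — d² to each: Zone A:58.49, Zone B:4.52, Zone C:7.97, Zone D:107.77, Zone E:44.96 → nearest is Zone B
4 of the 5 points have Zone E as nearest.

4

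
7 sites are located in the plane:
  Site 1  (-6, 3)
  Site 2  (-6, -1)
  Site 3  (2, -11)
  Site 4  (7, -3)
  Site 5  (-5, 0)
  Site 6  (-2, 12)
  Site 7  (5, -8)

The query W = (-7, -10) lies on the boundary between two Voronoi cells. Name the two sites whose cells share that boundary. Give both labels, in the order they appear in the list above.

Squared distances from W to each site:
d²(W, Site 1) = (-7−(-6))² + (-10−3)² = 1 + 169 = 170
d²(W, Site 2) = (-7−(-6))² + (-10−(-1))² = 1 + 81 = 82
d²(W, Site 3) = (-7−2)² + (-10−(-11))² = 81 + 1 = 82
d²(W, Site 4) = (-7−7)² + (-10−(-3))² = 196 + 49 = 245
d²(W, Site 5) = (-7−(-5))² + (-10−0)² = 4 + 100 = 104
d²(W, Site 6) = (-7−(-2))² + (-10−12)² = 25 + 484 = 509
d²(W, Site 7) = (-7−5)² + (-10−(-8))² = 144 + 4 = 148
W is equidistant from Site 2 and Site 3 (both at squared distance 82), and every other site is strictly farther — so W lies on the Site 2–Site 3 Voronoi edge.

Site 2 and Site 3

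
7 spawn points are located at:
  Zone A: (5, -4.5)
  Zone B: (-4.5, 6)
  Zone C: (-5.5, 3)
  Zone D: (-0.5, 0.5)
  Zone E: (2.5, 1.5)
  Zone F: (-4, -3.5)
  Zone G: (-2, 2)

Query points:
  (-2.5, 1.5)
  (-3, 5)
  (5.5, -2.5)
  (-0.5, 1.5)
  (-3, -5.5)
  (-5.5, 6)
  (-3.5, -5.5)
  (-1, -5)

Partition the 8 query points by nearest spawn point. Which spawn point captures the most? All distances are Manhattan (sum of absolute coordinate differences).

Zone F

(-2.5, 1.5) — d to each: Zone A:13.5, Zone B:6.5, Zone C:4.5, Zone D:3, Zone E:5, Zone F:6.5, Zone G:1 → nearest is Zone G
(-3, 5) — d to each: Zone A:17.5, Zone B:2.5, Zone C:4.5, Zone D:7, Zone E:9, Zone F:9.5, Zone G:4 → nearest is Zone B
(5.5, -2.5) — d to each: Zone A:2.5, Zone B:18.5, Zone C:16.5, Zone D:9, Zone E:7, Zone F:10.5, Zone G:12 → nearest is Zone A
(-0.5, 1.5) — d to each: Zone A:11.5, Zone B:8.5, Zone C:6.5, Zone D:1, Zone E:3, Zone F:8.5, Zone G:2 → nearest is Zone D
(-3, -5.5) — d to each: Zone A:9, Zone B:13, Zone C:11, Zone D:8.5, Zone E:12.5, Zone F:3, Zone G:8.5 → nearest is Zone F
(-5.5, 6) — d to each: Zone A:21, Zone B:1, Zone C:3, Zone D:10.5, Zone E:12.5, Zone F:11, Zone G:7.5 → nearest is Zone B
(-3.5, -5.5) — d to each: Zone A:9.5, Zone B:12.5, Zone C:10.5, Zone D:9, Zone E:13, Zone F:2.5, Zone G:9 → nearest is Zone F
(-1, -5) — d to each: Zone A:6.5, Zone B:14.5, Zone C:12.5, Zone D:6, Zone E:10, Zone F:4.5, Zone G:8 → nearest is Zone F
Tally — Zone A:1, Zone B:2, Zone D:1, Zone F:3, Zone G:1. Zone F captures the most (3).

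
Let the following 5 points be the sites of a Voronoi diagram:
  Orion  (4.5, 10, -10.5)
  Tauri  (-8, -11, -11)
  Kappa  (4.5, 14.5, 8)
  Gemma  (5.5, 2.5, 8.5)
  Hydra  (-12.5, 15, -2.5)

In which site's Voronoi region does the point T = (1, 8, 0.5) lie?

Kappa

Since √ is increasing, it suffices to compare squared distances:
d²(T, Orion) = (1−4.5)² + (8−10)² + (0.5−(-10.5))² = 12.25 + 4 + 121 = 137.25
d²(T, Tauri) = (1−(-8))² + (8−(-11))² + (0.5−(-11))² = 81 + 361 + 132.25 = 574.25
d²(T, Kappa) = (1−4.5)² + (8−14.5)² + (0.5−8)² = 12.25 + 42.25 + 56.25 = 110.75
d²(T, Gemma) = (1−5.5)² + (8−2.5)² + (0.5−8.5)² = 20.25 + 30.25 + 64 = 114.5
d²(T, Hydra) = (1−(-12.5))² + (8−15)² + (0.5−(-2.5))² = 182.25 + 49 + 9 = 240.25
Kappa is nearest.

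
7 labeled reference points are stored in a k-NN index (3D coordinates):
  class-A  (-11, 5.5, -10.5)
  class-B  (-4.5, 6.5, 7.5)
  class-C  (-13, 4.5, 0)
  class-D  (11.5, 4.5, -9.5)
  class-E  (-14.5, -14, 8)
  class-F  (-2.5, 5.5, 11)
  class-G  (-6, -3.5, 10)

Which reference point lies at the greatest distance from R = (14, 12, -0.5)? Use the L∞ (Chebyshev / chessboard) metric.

d(R, class-A) = max(25, 6.5, 10) = 25
d(R, class-B) = max(18.5, 5.5, 8) = 18.5
d(R, class-C) = max(27, 7.5, 0.5) = 27
d(R, class-D) = max(2.5, 7.5, 9) = 9
d(R, class-E) = max(28.5, 26, 8.5) = 28.5
d(R, class-F) = max(16.5, 6.5, 11.5) = 16.5
d(R, class-G) = max(20, 15.5, 10.5) = 20
The largest is to class-E.

class-E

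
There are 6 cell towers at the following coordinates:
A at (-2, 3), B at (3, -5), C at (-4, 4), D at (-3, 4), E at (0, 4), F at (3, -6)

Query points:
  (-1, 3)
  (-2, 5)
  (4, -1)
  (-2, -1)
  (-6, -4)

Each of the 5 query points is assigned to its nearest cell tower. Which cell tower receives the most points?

(-1, 3) — d² to each: A:1, B:80, C:10, D:5, E:2, F:97 → nearest is A
(-2, 5) — d² to each: A:4, B:125, C:5, D:2, E:5, F:146 → nearest is D
(4, -1) — d² to each: A:52, B:17, C:89, D:74, E:41, F:26 → nearest is B
(-2, -1) — d² to each: A:16, B:41, C:29, D:26, E:29, F:50 → nearest is A
(-6, -4) — d² to each: A:65, B:82, C:68, D:73, E:100, F:85 → nearest is A
Tally — A:3, B:1, D:1. A captures the most (3).

A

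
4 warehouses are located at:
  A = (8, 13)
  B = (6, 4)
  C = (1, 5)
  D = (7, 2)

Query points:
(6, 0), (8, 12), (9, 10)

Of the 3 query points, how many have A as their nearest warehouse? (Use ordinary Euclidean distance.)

(6, 0) — d² to each: A:173, B:16, C:50, D:5 → nearest is D
(8, 12) — d² to each: A:1, B:68, C:98, D:101 → nearest is A
(9, 10) — d² to each: A:10, B:45, C:89, D:68 → nearest is A
2 of the 3 points have A as nearest.

2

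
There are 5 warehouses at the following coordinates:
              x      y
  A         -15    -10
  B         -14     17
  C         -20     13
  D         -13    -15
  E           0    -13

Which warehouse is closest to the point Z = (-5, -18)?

Squared Euclidean distances:
|ZA|² = (-5−(-15))² + (-18−(-10))² = 100 + 64 = 164
|ZB|² = (-5−(-14))² + (-18−17)² = 81 + 1225 = 1306
|ZC|² = (-5−(-20))² + (-18−13)² = 225 + 961 = 1186
|ZD|² = (-5−(-13))² + (-18−(-15))² = 64 + 9 = 73
|ZE|² = (-5−0)² + (-18−(-13))² = 25 + 25 = 50
The smallest is to E, so Z lies in the Voronoi region of E.

E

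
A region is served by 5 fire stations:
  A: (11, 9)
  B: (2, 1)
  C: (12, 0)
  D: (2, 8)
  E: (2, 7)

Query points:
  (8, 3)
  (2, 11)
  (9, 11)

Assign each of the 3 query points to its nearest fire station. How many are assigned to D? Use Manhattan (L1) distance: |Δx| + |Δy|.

(8, 3) — d to each: A:9, B:8, C:7, D:11, E:10 → nearest is C
(2, 11) — d to each: A:11, B:10, C:21, D:3, E:4 → nearest is D
(9, 11) — d to each: A:4, B:17, C:14, D:10, E:11 → nearest is A
1 of the 3 points has D as nearest.

1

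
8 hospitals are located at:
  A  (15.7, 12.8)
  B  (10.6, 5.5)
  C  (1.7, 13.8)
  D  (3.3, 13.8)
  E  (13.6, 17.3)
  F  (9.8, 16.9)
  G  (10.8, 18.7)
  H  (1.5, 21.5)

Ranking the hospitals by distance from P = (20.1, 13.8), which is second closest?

Compare squared distances (the ordering matches that of the actual distances):
|PA|² = 19.36 + 1 = 20.36
|PB|² = 90.25 + 68.89 = 159.14
|PC|² = 338.56 + 0 = 338.56
|PD|² = 282.24 + 0 = 282.24
|PE|² = 42.25 + 12.25 = 54.5
|PF|² = 106.09 + 9.61 = 115.7
|PG|² = 86.49 + 24.01 = 110.5
|PH|² = 345.96 + 59.29 = 405.25
Sorted ascending: A, E, G, … — the second-nearest is E.

E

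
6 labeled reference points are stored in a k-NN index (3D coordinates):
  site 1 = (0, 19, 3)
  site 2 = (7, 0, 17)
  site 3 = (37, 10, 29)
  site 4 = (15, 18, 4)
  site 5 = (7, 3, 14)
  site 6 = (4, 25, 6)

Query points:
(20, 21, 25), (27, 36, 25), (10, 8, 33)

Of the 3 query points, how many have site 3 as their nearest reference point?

2

(20, 21, 25) — d² to each: site 1:888, site 2:674, site 3:426, site 4:475, site 5:614, site 6:633 → nearest is site 3
(27, 36, 25) — d² to each: site 1:1502, site 2:1760, site 3:792, site 4:909, site 5:1610, site 6:1011 → nearest is site 3
(10, 8, 33) — d² to each: site 1:1121, site 2:329, site 3:749, site 4:966, site 5:395, site 6:1054 → nearest is site 2
2 of the 3 points have site 3 as nearest.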